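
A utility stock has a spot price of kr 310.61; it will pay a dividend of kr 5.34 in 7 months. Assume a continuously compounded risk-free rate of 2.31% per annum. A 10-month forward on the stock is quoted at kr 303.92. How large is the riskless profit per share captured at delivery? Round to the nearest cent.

kr 7.36 per share

PV(dividends) I = 5.34·e^(−0.0231·7/12) = 5.2685
Fair forward F* = (S − I)·e^(rT) = (310.61 − 5.2685)·e^0.019250 = 305.3415 × 1.019436 = 311.2761
Market kr 303.92 < fair 311.2761: forward underpriced → reverse cash-and-carry (short the stock, invest proceeds at r, pay the dividends, go long the forward).
Profit at T = |F_mkt − F*| = |303.92 − 311.2761| = kr 7.36 per share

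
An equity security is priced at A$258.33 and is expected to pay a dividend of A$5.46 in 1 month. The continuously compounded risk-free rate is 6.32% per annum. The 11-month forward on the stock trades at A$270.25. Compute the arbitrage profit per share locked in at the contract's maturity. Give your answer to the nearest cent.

A$2.27 per share

PV(dividends) I = 5.46·e^(−0.0632·1/12) = 5.4313
Fair forward F* = (S − I)·e^(rT) = (258.33 − 5.4313)·e^0.057933 = 252.8987 × 1.059644 = 267.9826
Market A$270.25 > fair 267.9826: forward overpriced → cash-and-carry (borrow at r, buy the stock and collect the dividends, short the forward).
Profit at T = |F_mkt − F*| = |270.25 − 267.9826| = A$2.27 per share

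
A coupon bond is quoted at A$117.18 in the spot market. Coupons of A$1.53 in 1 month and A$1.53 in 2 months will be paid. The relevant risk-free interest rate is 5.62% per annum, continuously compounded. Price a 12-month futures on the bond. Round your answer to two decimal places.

A$120.74

PV(coupons) I = 1.53·e^(−0.0562·1/12) + 1.53·e^(−0.0562·2/12)
I = 1.5229 + 1.5157 = 3.0386
F = (S − I)·e^(rT) = (117.18 − 3.0386) · e^(0.0562·12/12)
= 114.1414 · e^0.056200 = 114.1414 × 1.057809 = A$120.74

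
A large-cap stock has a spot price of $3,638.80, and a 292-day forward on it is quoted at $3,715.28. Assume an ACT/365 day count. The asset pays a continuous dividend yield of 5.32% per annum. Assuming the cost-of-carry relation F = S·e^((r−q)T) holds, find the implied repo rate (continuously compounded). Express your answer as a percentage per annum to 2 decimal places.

7.92%

From F = S·e^((r−q)T): (r − q) = ln(F/S)/T
ln(3715.28/3638.80) = ln(1.021018) = 0.020800
(r − q) = 0.020800 / (292/365) = 0.026000
r = ln(F/S)/T + q = 0.026000 + 0.0532 = 0.079200
r = 7.92%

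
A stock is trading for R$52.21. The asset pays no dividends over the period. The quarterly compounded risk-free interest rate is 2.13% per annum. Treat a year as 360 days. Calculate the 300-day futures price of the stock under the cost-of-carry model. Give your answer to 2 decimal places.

R$53.14

F = S · (1+r/4)^(4T)
= 52.21 × 1.017861
F = R$53.14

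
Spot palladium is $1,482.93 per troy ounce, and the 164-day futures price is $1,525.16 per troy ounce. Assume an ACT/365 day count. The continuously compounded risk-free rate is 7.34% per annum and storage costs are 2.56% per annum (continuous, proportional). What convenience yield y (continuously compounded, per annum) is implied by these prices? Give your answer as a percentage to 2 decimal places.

3.65%

F = S·e^((r+u−y)T) ⇒ (r+u−y) = ln(F/S)/T
ln(1525.16/1482.93) = 0.028079; /T ⇒ 0.062493
y = r + u − ln(F/S)/T = 0.0734 + 0.0256 − 0.062493 = 0.036507
y = 3.65%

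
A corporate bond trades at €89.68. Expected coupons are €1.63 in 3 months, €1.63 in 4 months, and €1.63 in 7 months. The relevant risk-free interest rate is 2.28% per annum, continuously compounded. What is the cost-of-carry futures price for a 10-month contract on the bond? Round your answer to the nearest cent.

€86.46

PV(coupons) I = 1.63·e^(−0.0228·3/12) + 1.63·e^(−0.0228·4/12) + 1.63·e^(−0.0228·7/12)
I = 1.6207 + 1.6177 + 1.6085 = 4.8469
F = (S − I)·e^(rT) = (89.68 − 4.8469) · e^(0.0228·10/12)
= 84.8331 · e^0.019000 = 84.8331 × 1.019182 = €86.46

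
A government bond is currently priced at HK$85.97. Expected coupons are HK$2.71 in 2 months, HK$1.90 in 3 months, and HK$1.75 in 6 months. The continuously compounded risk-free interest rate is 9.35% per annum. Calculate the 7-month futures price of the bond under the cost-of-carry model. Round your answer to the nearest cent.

PV(coupons) I = 2.71·e^(−0.0935·2/12) + 1.90·e^(−0.0935·3/12) + 1.75·e^(−0.0935·6/12)
I = 2.6681 + 1.8561 + 1.6701 = 6.1943
F = (S − I)·e^(rT) = (85.97 − 6.1943) · e^(0.0935·7/12)
= 79.7757 · e^0.054542 = 79.7757 × 1.056057 = HK$84.25

HK$84.25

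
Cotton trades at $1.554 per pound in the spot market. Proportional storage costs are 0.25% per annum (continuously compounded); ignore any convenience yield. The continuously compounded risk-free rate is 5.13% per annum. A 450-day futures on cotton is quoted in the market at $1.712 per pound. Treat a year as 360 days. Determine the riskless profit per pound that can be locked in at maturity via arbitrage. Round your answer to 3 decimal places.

Fair futures: F* = S·e^(carry·T), with carry = (r + u) = 0.0513 + 0.0025 = 0.0538
F* = 1.554 · e^(0.0538 × 450/360) = 1.554 · e^0.067250 = 1.554 × 1.069563 = $1.6621
Market $1.712 > fair $1.6621: forward overpriced → cash-and-carry (buy spot, short the forward).
At maturity, profit = |F_mkt − F*| = |1.712 − 1.6621| = $0.050 per pound

$0.050 per pound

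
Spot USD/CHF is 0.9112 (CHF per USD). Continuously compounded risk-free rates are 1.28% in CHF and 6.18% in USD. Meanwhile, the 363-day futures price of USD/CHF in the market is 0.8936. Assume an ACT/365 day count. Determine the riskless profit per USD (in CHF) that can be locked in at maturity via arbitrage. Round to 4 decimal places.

0.0257 per USD (in CHF)

Fair futures: F* = S·e^(carry·T), with carry = (r_CHF − r_USD) = 0.0128 − 0.0618 = -0.0490
F* = 0.9112 · e^(-0.0490 × 363/365) = 0.9112 · e^-0.048732 = 0.9112 × 0.952436 = 0.8679
Market 0.8936 > fair 0.8679: forward overpriced → cash-and-carry (buy spot, short the forward).
At maturity, profit = |F_mkt − F*| = |0.8936 − 0.8679| = 0.0257 per USD (in CHF)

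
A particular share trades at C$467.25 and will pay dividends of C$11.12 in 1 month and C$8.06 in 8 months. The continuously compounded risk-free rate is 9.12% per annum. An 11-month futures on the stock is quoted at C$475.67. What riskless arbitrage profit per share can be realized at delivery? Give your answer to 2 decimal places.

PV(dividends) I = 11.12·e^(−0.0912·1/12) + 8.06·e^(−0.0912·8/12) = 18.6204
Fair futures F* = (S − I)·e^(rT) = (467.25 − 18.6204)·e^0.083600 = 448.6296 × 1.087194 = 487.7474
Market C$475.67 < fair 487.7474: forward underpriced → reverse cash-and-carry (short the stock, invest proceeds at r, pay the dividends, go long the forward).
Profit at T = |F_mkt − F*| = |475.67 − 487.7474| = C$12.08 per share

C$12.08 per share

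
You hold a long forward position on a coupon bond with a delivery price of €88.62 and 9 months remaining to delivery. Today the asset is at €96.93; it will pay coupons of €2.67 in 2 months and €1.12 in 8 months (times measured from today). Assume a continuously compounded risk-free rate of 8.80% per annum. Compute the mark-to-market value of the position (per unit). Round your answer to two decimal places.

€10.28

PV(remaining coupons) I = 2.67·e^(−0.0880·2/12) + 1.12·e^(−0.0880·8/12) = 3.6873
Current forward F = (S − I)·e^(rT) = (96.93 − 3.6873)·e^(0.0880·9/12) = 93.2427 × 1.068227 = 99.6044
Value (long) = (F − K)·e^(−rT) = (99.6044 − 88.62) × 0.936131 = 10.2828
Value = €10.28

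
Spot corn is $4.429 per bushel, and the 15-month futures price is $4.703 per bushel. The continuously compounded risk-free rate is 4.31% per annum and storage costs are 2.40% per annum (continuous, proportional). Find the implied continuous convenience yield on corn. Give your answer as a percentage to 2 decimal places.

1.91%

F = S·e^((r+u−y)T) ⇒ (r+u−y) = ln(F/S)/T
ln(4.703/4.429) = 0.060027; /T ⇒ 0.048022
y = r + u − ln(F/S)/T = 0.0431 + 0.0240 − 0.048022 = 0.019078
y = 1.91%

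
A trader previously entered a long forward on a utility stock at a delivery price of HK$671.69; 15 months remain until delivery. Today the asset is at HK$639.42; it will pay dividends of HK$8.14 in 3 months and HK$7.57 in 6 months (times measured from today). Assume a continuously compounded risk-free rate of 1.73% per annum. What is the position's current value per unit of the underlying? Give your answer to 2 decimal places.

PV(remaining dividends) I = 8.14·e^(−0.0173·3/12) + 7.57·e^(−0.0173·6/12) = 15.6097
Current forward F = (S − I)·e^(rT) = (639.42 − 15.6097)·e^(0.0173·15/12) = 623.8103 × 1.021861 = 637.4474
Value (long) = (F − K)·e^(−rT) = (637.4474 − 671.69) × 0.978607 = -33.5100
Value = -HK$33.51

-HK$33.51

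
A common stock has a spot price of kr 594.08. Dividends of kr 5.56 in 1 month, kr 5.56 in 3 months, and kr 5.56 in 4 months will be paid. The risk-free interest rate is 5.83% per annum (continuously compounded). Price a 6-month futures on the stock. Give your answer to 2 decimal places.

kr 594.70

PV(dividends) I = 5.56·e^(−0.0583·1/12) + 5.56·e^(−0.0583·3/12) + 5.56·e^(−0.0583·4/12)
I = 5.5331 + 5.4796 + 5.4530 = 16.4657
F = (S − I)·e^(rT) = (594.08 − 16.4657) · e^(0.0583·6/12)
= 577.6143 · e^0.029150 = 577.6143 × 1.029579 = kr 594.70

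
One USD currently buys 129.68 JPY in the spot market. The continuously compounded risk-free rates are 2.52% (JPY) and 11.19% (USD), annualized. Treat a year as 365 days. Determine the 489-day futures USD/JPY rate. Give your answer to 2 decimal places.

F = S·e^((r_JPY − r_USD)T) = 129.68 · e^((0.0252 − 0.1119) × 489/365)
= 129.68 · e^-0.116154 = 129.68 × 0.890338
F = 115.46 JPY per USD

115.46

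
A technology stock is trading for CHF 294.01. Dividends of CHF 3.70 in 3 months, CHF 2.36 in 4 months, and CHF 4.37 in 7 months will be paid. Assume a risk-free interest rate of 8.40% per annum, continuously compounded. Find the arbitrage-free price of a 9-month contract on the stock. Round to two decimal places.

PV(dividends) I = 3.70·e^(−0.0840·3/12) + 2.36·e^(−0.0840·4/12) + 4.37·e^(−0.0840·7/12)
I = 3.6231 + 2.2948 + 4.1610 = 10.0789
F = (S − I)·e^(rT) = (294.01 − 10.0789) · e^(0.0840·9/12)
= 283.9311 · e^0.063000 = 283.9311 × 1.065027 = CHF 302.39

CHF 302.39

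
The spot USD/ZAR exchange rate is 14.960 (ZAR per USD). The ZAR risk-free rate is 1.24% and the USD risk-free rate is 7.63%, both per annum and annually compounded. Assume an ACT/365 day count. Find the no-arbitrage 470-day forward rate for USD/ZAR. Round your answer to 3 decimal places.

By covered interest parity, F = S · (1+r_ZAR)^T / (1+r_USD)^T
= 14.960 × 1.015996 / 1.099309 = 14.960 × 0.924213
F = 13.826 ZAR per USD

13.826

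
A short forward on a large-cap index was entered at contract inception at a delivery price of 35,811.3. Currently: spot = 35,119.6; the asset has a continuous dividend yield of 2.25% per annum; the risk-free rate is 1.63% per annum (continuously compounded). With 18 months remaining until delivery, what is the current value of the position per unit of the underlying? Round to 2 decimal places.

992.24

Current fair forward for the remaining 18 months: F = S·e^((r − q)·T), (r − q) = 0.0163 − 0.0225 = -0.0062
F = 35119.6 · e^(-0.0062 × 18/12) = 35119.6 × 0.99074311 = 34794.5017
Value of long forward = (F − K)·e^(−rT) = (34794.5017 − 35811.3) · e^(−0.0163·18/12)
= -1016.7983 × 0.97584648 = -992.24
Short position value = −(long value) = 992.24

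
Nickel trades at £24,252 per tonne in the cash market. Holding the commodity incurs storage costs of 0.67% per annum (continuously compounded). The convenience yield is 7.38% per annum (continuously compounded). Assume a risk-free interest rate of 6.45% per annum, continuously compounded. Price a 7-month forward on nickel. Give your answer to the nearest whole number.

Net carry = r + u − y = 0.0645 + 0.0067 − 0.0738 = -0.0026
F = S·e^((r+u−y)T) = 24252 · e^(-0.0026 × 7/12) = 24252 · e^-0.001517
= 24252 × 0.998484 = £24,215 per tonne

£24,215 per tonne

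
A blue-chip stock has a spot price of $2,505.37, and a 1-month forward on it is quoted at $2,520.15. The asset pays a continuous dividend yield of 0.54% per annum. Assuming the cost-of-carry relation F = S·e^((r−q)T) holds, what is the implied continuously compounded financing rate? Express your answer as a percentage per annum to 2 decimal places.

7.60%

From F = S·e^((r−q)T): (r − q) = ln(F/S)/T
ln(2520.15/2505.37) = ln(1.005899) = 0.005882
(r − q) = 0.005882 / (1/12) = 0.070584
r = ln(F/S)/T + q = 0.070584 + 0.0054 = 0.075984
r = 7.60%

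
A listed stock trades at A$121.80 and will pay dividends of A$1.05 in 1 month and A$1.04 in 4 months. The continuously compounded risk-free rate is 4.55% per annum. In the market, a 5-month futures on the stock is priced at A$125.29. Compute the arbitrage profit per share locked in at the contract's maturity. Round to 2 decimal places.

PV(dividends) I = 1.05·e^(−0.0455·1/12) + 1.04·e^(−0.0455·4/12) = 2.0704
Fair futures F* = (S − I)·e^(rT) = (121.80 − 2.0704)·e^0.018958 = 119.7296 × 1.019139 = 122.0211
Market A$125.29 > fair 122.0211: forward overpriced → cash-and-carry (borrow at r, buy the stock and collect the dividends, short the forward).
Profit at T = |F_mkt − F*| = |125.29 − 122.0211| = A$3.27 per share

A$3.27 per share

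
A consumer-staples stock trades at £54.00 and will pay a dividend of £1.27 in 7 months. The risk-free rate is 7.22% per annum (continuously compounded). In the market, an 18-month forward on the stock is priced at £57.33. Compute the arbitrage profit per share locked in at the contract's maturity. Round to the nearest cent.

PV(dividends) I = 1.27·e^(−0.0722·7/12) = 1.2176
Fair forward F* = (S − I)·e^(rT) = (54.00 − 1.2176)·e^0.108300 = 52.7824 × 1.114382 = 58.8198
Market £57.33 < fair 58.8198: forward underpriced → reverse cash-and-carry (short the stock, invest proceeds at r, pay the dividends, go long the forward).
Profit at T = |F_mkt − F*| = |57.33 − 58.8198| = £1.49 per share

£1.49 per share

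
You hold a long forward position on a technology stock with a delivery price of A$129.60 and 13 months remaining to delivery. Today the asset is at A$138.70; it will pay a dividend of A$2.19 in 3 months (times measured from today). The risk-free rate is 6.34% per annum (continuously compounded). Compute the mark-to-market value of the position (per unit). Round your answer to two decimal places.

A$15.55

PV(remaining dividends) I = 2.19·e^(−0.0634·3/12) = 2.1556
Current forward F = (S − I)·e^(rT) = (138.70 − 2.1556)·e^(0.0634·13/12) = 136.5444 × 1.071097 = 146.2523
Value (long) = (F − K)·e^(−rT) = (146.2523 − 129.60) × 0.933622 = 15.5470
Value = A$15.55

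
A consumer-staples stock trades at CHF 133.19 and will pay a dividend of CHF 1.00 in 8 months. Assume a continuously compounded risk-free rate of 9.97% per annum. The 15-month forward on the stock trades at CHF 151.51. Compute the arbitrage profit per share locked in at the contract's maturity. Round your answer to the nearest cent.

CHF 1.70 per share

PV(dividends) I = 1.00·e^(−0.0997·8/12) = 0.9357
Fair forward F* = (S − I)·e^(rT) = (133.19 − 0.9357)·e^0.124625 = 132.2543 × 1.132724 = 149.8076
Market CHF 151.51 > fair 149.8076: forward overpriced → cash-and-carry (borrow at r, buy the stock and collect the dividends, short the forward).
Profit at T = |F_mkt − F*| = |151.51 − 149.8076| = CHF 1.70 per share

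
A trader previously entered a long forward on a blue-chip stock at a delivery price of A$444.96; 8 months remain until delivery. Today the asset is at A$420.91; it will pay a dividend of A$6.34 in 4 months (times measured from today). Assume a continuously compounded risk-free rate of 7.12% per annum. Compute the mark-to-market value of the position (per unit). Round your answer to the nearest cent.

PV(remaining dividends) I = 6.34·e^(−0.0712·4/12) = 6.1913
Current forward F = (S − I)·e^(rT) = (420.91 − 6.1913)·e^(0.0712·8/12) = 414.7187 × 1.048611 = 434.8786
Value (long) = (F − K)·e^(−rT) = (434.8786 − 444.96) × 0.953642 = -9.6140
Value = -A$9.61

-A$9.61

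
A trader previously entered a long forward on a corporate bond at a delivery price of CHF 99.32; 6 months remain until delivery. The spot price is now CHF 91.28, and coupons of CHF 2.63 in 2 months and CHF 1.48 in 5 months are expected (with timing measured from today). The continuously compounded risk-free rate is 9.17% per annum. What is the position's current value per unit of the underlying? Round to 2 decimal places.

-CHF 7.60

PV(remaining coupons) I = 2.63·e^(−0.0917·2/12) + 1.48·e^(−0.0917·5/12) = 4.0146
Current forward F = (S − I)·e^(rT) = (91.28 − 4.0146)·e^(0.0917·6/12) = 87.2654 × 1.046917 = 91.3596
Value (long) = (F − K)·e^(−rT) = (91.3596 − 99.32) × 0.955185 = -7.6037
Value = -CHF 7.60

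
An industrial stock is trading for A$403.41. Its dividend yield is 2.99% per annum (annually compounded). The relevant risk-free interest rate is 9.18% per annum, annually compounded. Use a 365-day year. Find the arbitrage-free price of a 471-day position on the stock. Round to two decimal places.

F = S · (1+r)^T / (1+q)^T
= 403.41 × 1.120006 / 1.038750 = 403.41 × 1.078225
F = A$434.97

A$434.97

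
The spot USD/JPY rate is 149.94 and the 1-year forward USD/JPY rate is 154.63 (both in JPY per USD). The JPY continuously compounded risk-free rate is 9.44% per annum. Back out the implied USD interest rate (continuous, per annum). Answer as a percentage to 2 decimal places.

F = S·e^((r_JPY − r_USD)T) ⇒ r_USD = r_JPY − ln(F/S)/T
ln(154.63/149.94) = 0.030800; /(1) = 0.030800
r_USD = 0.0944 − 0.030800 = 0.063600
r_USD = 6.36%

6.36%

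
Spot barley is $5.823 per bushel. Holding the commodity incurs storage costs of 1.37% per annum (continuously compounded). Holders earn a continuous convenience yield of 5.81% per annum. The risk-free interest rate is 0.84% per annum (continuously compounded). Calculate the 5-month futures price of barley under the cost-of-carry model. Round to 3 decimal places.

$5.736 per bushel

Net carry = r + u − y = 0.0084 + 0.0137 − 0.0581 = -0.0360
F = S·e^((r+u−y)T) = 5.823 · e^(-0.0360 × 5/12) = 5.823 · e^-0.015000
= 5.823 × 0.985112 = $5.736 per bushel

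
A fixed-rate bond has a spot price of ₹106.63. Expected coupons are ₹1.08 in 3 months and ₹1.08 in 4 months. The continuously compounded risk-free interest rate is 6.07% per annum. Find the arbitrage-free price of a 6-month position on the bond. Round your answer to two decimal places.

₹107.73

PV(coupons) I = 1.08·e^(−0.0607·3/12) + 1.08·e^(−0.0607·4/12)
I = 1.0637 + 1.0584 = 2.1221
F = (S − I)·e^(rT) = (106.63 − 2.1221) · e^(0.0607·6/12)
= 104.5079 · e^0.030350 = 104.5079 × 1.030815 = ₹107.73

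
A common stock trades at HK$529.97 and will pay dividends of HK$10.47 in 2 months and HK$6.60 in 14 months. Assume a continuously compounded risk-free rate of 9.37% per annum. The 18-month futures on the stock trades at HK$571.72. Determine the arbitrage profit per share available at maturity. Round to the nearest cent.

PV(dividends) I = 10.47·e^(−0.0937·2/12) + 6.60·e^(−0.0937·14/12) = 16.2243
Fair futures F* = (S − I)·e^(rT) = (529.97 − 16.2243)·e^0.140550 = 513.7457 × 1.150907 = 591.2735
Market HK$571.72 < fair 591.2735: forward underpriced → reverse cash-and-carry (short the stock, invest proceeds at r, pay the dividends, go long the forward).
Profit at T = |F_mkt − F*| = |571.72 − 591.2735| = HK$19.55 per share

HK$19.55 per share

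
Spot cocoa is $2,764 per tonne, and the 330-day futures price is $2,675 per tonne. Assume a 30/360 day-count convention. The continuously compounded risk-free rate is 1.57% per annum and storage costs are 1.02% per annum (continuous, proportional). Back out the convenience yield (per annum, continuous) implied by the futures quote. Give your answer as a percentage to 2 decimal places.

F = S·e^((r+u−y)T) ⇒ (r+u−y) = ln(F/S)/T
ln(2675/2764) = -0.032730; /T ⇒ -0.035705
y = r + u − ln(F/S)/T = 0.0157 + 0.0102 + 0.035705 = 0.061605
y = 6.16%

6.16%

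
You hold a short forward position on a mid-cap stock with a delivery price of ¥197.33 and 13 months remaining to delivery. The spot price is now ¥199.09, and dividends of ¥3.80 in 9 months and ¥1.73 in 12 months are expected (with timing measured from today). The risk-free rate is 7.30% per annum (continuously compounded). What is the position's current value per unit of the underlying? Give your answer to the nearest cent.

-¥11.56

PV(remaining dividends) I = 3.80·e^(−0.0730·9/12) + 1.73·e^(−0.0730·12/12) = 5.2058
Current forward F = (S − I)·e^(rT) = (199.09 − 5.2058)·e^(0.0730·13/12) = 193.8842 × 1.082295 = 209.8399
Value (long) = (F − K)·e^(−rT) = (209.8399 − 197.33) × 0.923963 = 11.5587
Short position value = −(long value) = -¥11.56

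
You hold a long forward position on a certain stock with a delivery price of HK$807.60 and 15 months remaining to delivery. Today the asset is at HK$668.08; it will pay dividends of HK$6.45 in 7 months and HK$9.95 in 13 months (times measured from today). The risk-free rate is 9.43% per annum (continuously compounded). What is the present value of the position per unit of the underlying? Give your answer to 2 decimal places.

PV(remaining dividends) I = 6.45·e^(−0.0943·7/12) + 9.95·e^(−0.0943·13/12) = 15.0885
Current forward F = (S − I)·e^(rT) = (668.08 − 15.0885)·e^(0.0943·15/12) = 652.9915 × 1.125103 = 734.6827
Value (long) = (F − K)·e^(−rT) = (734.6827 − 807.60) × 0.888807 = -64.8094
Value = -HK$64.81

-HK$64.81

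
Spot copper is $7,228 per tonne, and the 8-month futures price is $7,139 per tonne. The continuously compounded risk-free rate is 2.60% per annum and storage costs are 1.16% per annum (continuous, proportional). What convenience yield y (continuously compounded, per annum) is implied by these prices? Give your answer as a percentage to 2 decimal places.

F = S·e^((r+u−y)T) ⇒ (r+u−y) = ln(F/S)/T
ln(7139/7228) = -0.012390; /T ⇒ -0.018585
y = r + u − ln(F/S)/T = 0.0260 + 0.0116 + 0.018585 = 0.056185
y = 5.62%

5.62%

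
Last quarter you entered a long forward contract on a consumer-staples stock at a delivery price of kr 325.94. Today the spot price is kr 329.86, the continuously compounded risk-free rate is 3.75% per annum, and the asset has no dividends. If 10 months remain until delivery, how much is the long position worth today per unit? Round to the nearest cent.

kr 13.95

Current fair forward for the remaining 10 months: F = S·e^(r·T), r = 0.0375
F = 329.86 · e^(0.0375 × 10/12) = 329.86 × 1.031743 = 340.3307
Value of long forward = (F − K)·e^(−rT) = (340.3307 − 325.94) · e^(−0.0375·10/12)
= 14.3907 × 0.969233 = 13.95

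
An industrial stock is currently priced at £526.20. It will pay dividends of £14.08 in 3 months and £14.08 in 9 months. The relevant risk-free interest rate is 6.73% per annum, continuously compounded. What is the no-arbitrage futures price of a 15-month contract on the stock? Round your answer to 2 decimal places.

PV(dividends) I = 14.08·e^(−0.0673·3/12) + 14.08·e^(−0.0673·9/12)
I = 13.8451 + 13.3869 = 27.2320
F = (S − I)·e^(rT) = (526.20 − 27.2320) · e^(0.0673·15/12)
= 498.9680 · e^0.084125 = 498.9680 × 1.087765 = £542.76

£542.76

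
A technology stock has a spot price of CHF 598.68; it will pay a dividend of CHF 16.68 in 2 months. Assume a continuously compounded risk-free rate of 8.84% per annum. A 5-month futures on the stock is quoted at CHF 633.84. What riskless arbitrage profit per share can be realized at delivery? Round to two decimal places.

CHF 29.75 per share

PV(dividends) I = 16.68·e^(−0.0884·2/12) = 16.4360
Fair futures F* = (S − I)·e^(rT) = (598.68 − 16.4360)·e^0.036833 = 582.2440 × 1.037520 = 604.0898
Market CHF 633.84 > fair 604.0898: forward overpriced → cash-and-carry (borrow at r, buy the stock and collect the dividends, short the forward).
Profit at T = |F_mkt − F*| = |633.84 − 604.0898| = CHF 29.75 per share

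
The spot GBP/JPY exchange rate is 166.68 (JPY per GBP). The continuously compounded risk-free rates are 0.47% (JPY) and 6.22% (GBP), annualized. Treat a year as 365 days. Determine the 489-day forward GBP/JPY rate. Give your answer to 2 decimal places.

154.32

F = S·e^((r_JPY − r_GBP)T) = 166.68 · e^((0.0047 − 0.0622) × 489/365)
= 166.68 · e^-0.077034 = 166.68 × 0.925858
F = 154.32 JPY per GBP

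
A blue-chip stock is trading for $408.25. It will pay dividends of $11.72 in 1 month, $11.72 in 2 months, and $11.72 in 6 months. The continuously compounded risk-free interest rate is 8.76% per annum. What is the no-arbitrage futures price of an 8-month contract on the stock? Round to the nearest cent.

PV(dividends) I = 11.72·e^(−0.0876·1/12) + 11.72·e^(−0.0876·2/12) + 11.72·e^(−0.0876·6/12)
I = 11.6348 + 11.5501 + 11.2177 = 34.4026
F = (S − I)·e^(rT) = (408.25 − 34.4026) · e^(0.0876·8/12)
= 373.8474 · e^0.058400 = 373.8474 × 1.060139 = $396.33

$396.33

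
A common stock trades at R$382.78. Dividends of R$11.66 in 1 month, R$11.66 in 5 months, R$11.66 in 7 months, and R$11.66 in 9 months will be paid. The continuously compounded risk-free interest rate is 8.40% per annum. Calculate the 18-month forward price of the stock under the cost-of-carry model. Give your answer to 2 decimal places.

R$383.26

PV(dividends) I = 11.66·e^(−0.0840·1/12) + 11.66·e^(−0.0840·5/12) + 11.66·e^(−0.0840·7/12) + 11.66·e^(−0.0840·9/12)
I = 11.5787 + 11.2590 + 11.1024 + 10.9481 = 44.8882
F = (S − I)·e^(rT) = (382.78 − 44.8882) · e^(0.0840·18/12)
= 337.8918 · e^0.126000 = 337.8918 × 1.134282 = R$383.26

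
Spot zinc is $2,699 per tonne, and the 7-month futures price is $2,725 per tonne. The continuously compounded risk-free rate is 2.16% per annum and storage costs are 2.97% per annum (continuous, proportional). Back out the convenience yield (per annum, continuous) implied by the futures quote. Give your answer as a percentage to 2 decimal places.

3.49%

F = S·e^((r+u−y)T) ⇒ (r+u−y) = ln(F/S)/T
ln(2725/2699) = 0.009587; /T ⇒ 0.016435
y = r + u − ln(F/S)/T = 0.0216 + 0.0297 − 0.016435 = 0.034865
y = 3.49%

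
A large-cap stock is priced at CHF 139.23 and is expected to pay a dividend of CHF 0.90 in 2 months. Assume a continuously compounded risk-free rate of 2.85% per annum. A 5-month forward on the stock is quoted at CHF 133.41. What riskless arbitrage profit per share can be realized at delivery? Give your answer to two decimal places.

PV(dividends) I = 0.90·e^(−0.0285·2/12) = 0.8957
Fair forward F* = (S − I)·e^(rT) = (139.23 − 0.8957)·e^0.011875 = 138.3343 × 1.011946 = 139.9868
Market CHF 133.41 < fair 139.9868: forward underpriced → reverse cash-and-carry (short the stock, invest proceeds at r, pay the dividends, go long the forward).
Profit at T = |F_mkt − F*| = |133.41 − 139.9868| = CHF 6.58 per share

CHF 6.58 per share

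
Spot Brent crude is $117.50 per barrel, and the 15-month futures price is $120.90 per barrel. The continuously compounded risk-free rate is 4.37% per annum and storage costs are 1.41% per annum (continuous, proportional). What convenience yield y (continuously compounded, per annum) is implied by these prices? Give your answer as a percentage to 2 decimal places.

3.50%

F = S·e^((r+u−y)T) ⇒ (r+u−y) = ln(F/S)/T
ln(120.90/117.50) = 0.028525; /T ⇒ 0.022820
y = r + u − ln(F/S)/T = 0.0437 + 0.0141 − 0.022820 = 0.034980
y = 3.50%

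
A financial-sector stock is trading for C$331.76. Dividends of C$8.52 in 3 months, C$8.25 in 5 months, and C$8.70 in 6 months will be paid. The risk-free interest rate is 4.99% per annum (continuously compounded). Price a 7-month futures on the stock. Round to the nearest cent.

C$315.84

PV(dividends) I = 8.52·e^(−0.0499·3/12) + 8.25·e^(−0.0499·5/12) + 8.70·e^(−0.0499·6/12)
I = 8.4144 + 8.0802 + 8.4856 = 24.9802
F = (S − I)·e^(rT) = (331.76 − 24.9802) · e^(0.0499·7/12)
= 306.7798 · e^0.029108 = 306.7798 × 1.029536 = C$315.84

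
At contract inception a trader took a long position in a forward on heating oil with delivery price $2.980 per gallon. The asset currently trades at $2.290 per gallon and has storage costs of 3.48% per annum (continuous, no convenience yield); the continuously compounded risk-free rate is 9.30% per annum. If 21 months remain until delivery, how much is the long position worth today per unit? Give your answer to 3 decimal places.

-$0.099 per gallon

Current fair forward for the remaining 21 months: F = S·e^((r + u)·T), (r + u) = 0.0930 + 0.0348 = 0.1278
F = 2.290 · e^(0.1278 × 21/12) = 2.290 × 1.250633 = 2.8639
Value of long forward = (F − K)·e^(−rT) = (2.8639 − 2.980) · e^(−0.0930·21/12)
= -0.1161 × 0.849804 = -0.099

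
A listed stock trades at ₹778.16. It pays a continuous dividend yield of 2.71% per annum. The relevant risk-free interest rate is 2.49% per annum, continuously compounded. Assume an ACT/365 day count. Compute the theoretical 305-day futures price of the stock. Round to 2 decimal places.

₹776.73

F = S·e^((r − q)T) = 778.16 · e^((0.0249 − 0.0271) × 305/365)
= 778.16 · e^-0.001838 = 778.16 × 0.998164
F = ₹776.73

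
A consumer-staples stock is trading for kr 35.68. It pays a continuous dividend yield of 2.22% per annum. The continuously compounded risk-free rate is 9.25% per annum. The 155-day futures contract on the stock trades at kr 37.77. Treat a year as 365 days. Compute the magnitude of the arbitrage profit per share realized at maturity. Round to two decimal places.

kr 1.01 per share

Fair futures: F* = S·e^(carry·T), with carry = (r − q) = 0.0925 − 0.0222 = 0.0703
F* = 35.68 · e^(0.0703 × 155/365) = 35.68 · e^0.029853 = 35.68 × 1.030303 = kr 36.7612
Market kr 37.77 > fair kr 36.7612: forward overpriced → cash-and-carry (buy spot, short the forward).
At maturity, profit = |F_mkt − F*| = |37.77 − 36.7612| = kr 1.01 per share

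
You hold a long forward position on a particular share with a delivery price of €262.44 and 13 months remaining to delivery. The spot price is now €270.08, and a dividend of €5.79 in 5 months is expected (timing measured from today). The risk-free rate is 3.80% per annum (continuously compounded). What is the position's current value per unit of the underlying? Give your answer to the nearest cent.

€12.53

PV(remaining dividends) I = 5.79·e^(−0.0380·5/12) = 5.6990
Current forward F = (S − I)·e^(rT) = (270.08 − 5.6990)·e^(0.0380·13/12) = 264.3810 × 1.042026 = 275.4919
Value (long) = (F − K)·e^(−rT) = (275.4919 − 262.44) × 0.959669 = 12.5255
Value = €12.53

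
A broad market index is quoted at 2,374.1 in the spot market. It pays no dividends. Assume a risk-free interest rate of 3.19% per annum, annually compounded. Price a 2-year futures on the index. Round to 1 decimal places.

F = S · (1+r)^T
= 2374.1 × 1.064818
F = 2,528.0

2,528.0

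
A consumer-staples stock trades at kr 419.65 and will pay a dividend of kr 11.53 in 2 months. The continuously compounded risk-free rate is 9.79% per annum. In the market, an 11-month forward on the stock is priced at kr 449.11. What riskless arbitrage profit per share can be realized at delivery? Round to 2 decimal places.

PV(dividends) I = 11.53·e^(−0.0979·2/12) = 11.3434
Fair forward F* = (S − I)·e^(rT) = (419.65 − 11.3434)·e^0.089742 = 408.3066 × 1.093892 = 446.6433
Market kr 449.11 > fair 446.6433: forward overpriced → cash-and-carry (borrow at r, buy the stock and collect the dividends, short the forward).
Profit at T = |F_mkt − F*| = |449.11 − 446.6433| = kr 2.47 per share

kr 2.47 per share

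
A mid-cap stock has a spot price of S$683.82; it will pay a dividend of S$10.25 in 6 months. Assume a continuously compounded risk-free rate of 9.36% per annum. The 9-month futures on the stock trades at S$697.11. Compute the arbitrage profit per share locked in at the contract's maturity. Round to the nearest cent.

S$25.95 per share

PV(dividends) I = 10.25·e^(−0.0936·6/12) = 9.7814
Fair futures F* = (S − I)·e^(rT) = (683.82 − 9.7814)·e^0.070200 = 674.0386 × 1.072723 = 723.0567
Market S$697.11 < fair 723.0567: forward underpriced → reverse cash-and-carry (short the stock, invest proceeds at r, pay the dividends, go long the forward).
Profit at T = |F_mkt − F*| = |697.11 − 723.0567| = S$25.95 per share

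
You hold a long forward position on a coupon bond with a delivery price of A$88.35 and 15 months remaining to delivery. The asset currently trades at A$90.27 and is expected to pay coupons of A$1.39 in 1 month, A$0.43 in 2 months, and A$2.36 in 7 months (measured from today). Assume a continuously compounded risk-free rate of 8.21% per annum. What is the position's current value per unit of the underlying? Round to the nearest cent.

A$6.48

PV(remaining coupons) I = 1.39·e^(−0.0821·1/12) + 0.43·e^(−0.0821·2/12) + 2.36·e^(−0.0821·7/12) = 4.0543
Current forward F = (S − I)·e^(rT) = (90.27 − 4.0543)·e^(0.0821·15/12) = 86.2157 × 1.108076 = 95.5335
Value (long) = (F − K)·e^(−rT) = (95.5335 − 88.35) × 0.902465 = 6.4829
Value = A$6.48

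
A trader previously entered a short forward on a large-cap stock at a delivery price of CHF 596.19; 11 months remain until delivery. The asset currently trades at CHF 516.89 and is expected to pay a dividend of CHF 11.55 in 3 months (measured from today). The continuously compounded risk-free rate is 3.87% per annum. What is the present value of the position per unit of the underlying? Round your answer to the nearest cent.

PV(remaining dividends) I = 11.55·e^(−0.0387·3/12) = 11.4388
Current forward F = (S − I)·e^(rT) = (516.89 − 11.4388)·e^(0.0387·11/12) = 505.4512 × 1.036112 = 523.7041
Value (long) = (F − K)·e^(−rT) = (523.7041 − 596.19) × 0.965147 = -69.9595
Short position value = −(long value) = CHF 69.96

CHF 69.96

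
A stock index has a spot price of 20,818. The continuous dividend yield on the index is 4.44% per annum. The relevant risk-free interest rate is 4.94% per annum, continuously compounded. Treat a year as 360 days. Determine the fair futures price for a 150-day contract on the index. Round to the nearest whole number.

F = S·e^((r − q)T) = 20818 · e^((0.0494 − 0.0444) × 150/360)
= 20818 · e^0.002083 = 20818 × 1.002085
F = 20,861

20,861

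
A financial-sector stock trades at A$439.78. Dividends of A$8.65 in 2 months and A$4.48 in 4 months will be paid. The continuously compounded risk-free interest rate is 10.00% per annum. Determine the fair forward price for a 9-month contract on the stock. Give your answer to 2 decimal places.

A$460.19

PV(dividends) I = 8.65·e^(−0.1000·2/12) + 4.48·e^(−0.1000·4/12)
I = 8.5070 + 4.3331 = 12.8401
F = (S − I)·e^(rT) = (439.78 − 12.8401) · e^(0.1000·9/12)
= 426.9399 · e^0.075000 = 426.9399 × 1.077884 = A$460.19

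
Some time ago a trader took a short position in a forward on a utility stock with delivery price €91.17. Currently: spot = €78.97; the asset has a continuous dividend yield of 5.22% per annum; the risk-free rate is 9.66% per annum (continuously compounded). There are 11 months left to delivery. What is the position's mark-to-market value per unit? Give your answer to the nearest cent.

Current fair forward for the remaining 11 months: F = S·e^((r − q)·T), (r − q) = 0.0966 − 0.0522 = 0.0444
F = 78.97 · e^(0.0444 × 11/12) = 78.97 × 1.041540 = 82.2504
Value of long forward = (F − K)·e^(−rT) = (82.2504 − 91.17) · e^(−0.0966·11/12)
= -8.9196 × 0.915257 = -8.16
Short position value = −(long value) = €8.16

€8.16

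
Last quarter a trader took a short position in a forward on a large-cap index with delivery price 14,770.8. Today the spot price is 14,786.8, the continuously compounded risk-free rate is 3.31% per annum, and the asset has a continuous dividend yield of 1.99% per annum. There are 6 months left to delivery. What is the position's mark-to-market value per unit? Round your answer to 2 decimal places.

-112.05

Current fair forward for the remaining 6 months: F = S·e^((r − q)·T), (r − q) = 0.0331 − 0.0199 = 0.0132
F = 14786.8 · e^(0.0132 × 6/12) = 14786.8 × 1.00662183 = 14884.7157
Value of long forward = (F − K)·e^(−rT) = (14884.7157 − 14770.8) · e^(−0.0331·6/12)
= 113.9157 × 0.98358620 = 112.05
Short position value = −(long value) = -112.05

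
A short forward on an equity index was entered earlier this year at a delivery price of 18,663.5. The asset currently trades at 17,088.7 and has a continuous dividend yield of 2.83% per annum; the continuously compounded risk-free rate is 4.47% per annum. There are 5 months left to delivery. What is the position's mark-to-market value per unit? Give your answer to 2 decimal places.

1430.73

Current fair forward for the remaining 5 months: F = S·e^((r − q)·T), (r − q) = 0.0447 − 0.0283 = 0.0164
F = 17088.7 · e^(0.0164 × 5/12) = 17088.7 × 1.00685673 = 17205.8726
Value of long forward = (F − K)·e^(−rT) = (17205.8726 − 18663.5) · e^(−0.0447·5/12)
= -1457.6274 × 0.98154737 = -1430.73
Short position value = −(long value) = 1430.73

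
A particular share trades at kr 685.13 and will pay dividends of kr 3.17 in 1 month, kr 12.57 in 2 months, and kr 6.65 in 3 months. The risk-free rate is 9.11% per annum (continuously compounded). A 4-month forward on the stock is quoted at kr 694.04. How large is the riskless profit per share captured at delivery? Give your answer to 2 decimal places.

PV(dividends) I = 3.17·e^(−0.0911·1/12) + 12.57·e^(−0.0911·2/12) + 6.65·e^(−0.0911·3/12) = 22.0269
Fair forward F* = (S − I)·e^(rT) = (685.13 − 22.0269)·e^0.030367 = 663.1031 × 1.030833 = 683.5486
Market kr 694.04 > fair 683.5486: forward overpriced → cash-and-carry (borrow at r, buy the stock and collect the dividends, short the forward).
Profit at T = |F_mkt − F*| = |694.04 − 683.5486| = kr 10.49 per share

kr 10.49 per share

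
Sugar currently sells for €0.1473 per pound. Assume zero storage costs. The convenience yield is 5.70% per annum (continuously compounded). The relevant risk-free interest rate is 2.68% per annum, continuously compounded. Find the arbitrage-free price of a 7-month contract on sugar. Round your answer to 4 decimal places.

€0.1447 per pound

Net carry = r + u − y = 0.0268 + 0.0000 − 0.0570 = -0.0302
F = S·e^((r+u−y)T) = 0.1473 · e^(-0.0302 × 7/12) = 0.1473 · e^-0.017617
= 0.1473 × 0.982537 = €0.1447 per pound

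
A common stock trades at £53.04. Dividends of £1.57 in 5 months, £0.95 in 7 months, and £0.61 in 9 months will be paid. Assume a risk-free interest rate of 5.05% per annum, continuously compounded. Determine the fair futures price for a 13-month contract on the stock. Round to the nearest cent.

£52.80

PV(dividends) I = 1.57·e^(−0.0505·5/12) + 0.95·e^(−0.0505·7/12) + 0.61·e^(−0.0505·9/12)
I = 1.5373 + 0.9224 + 0.5873 = 3.0470
F = (S − I)·e^(rT) = (53.04 − 3.0470) · e^(0.0505·13/12)
= 49.9930 · e^0.054708 = 49.9930 × 1.056232 = £52.80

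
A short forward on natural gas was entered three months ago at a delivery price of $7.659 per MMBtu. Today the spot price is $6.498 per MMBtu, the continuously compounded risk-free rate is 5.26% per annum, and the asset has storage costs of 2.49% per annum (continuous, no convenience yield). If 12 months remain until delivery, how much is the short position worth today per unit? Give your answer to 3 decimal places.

Current fair forward for the remaining 12 months: F = S·e^((r + u)·T), (r + u) = 0.0526 + 0.0249 = 0.0775
F = 6.498 · e^(0.0775 × 12/12) = 6.498 × 1.080582 = 7.0216
Value of long forward = (F − K)·e^(−rT) = (7.0216 − 7.659) · e^(−0.0526·12/12)
= -0.6374 × 0.948759 = -0.605
Short position value = −(long value) = $0.605

$0.605 per MMBtu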